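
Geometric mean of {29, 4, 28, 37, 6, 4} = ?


Product = 29 × 4 × 28 × 37 × 6 × 4 = 2884224
GM = 2884224^(1/6) = 11.9309

GM = 11.9309


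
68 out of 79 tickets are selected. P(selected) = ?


P = 68/79 = 0.8608

P = 0.8608


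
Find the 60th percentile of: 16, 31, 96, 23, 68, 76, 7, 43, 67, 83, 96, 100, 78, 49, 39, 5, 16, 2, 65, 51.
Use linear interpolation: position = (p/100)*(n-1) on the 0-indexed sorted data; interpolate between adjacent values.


Sorted: 2, 5, 7, 16, 16, 23, 31, 39, 43, 49, 51, 65, 67, 68, 76, 78, 83, 96, 96, 100
n = 20
Index = 60/100 * 19 = 11.4000
Lower = data[11] = 65, Upper = data[12] = 67
P60 = 65 + 0.4000*(2) = 65.8000

P60 = 65.8000


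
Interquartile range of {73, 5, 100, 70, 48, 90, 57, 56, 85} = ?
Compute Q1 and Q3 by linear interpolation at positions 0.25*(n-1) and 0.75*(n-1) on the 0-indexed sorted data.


Sorted: 5, 48, 56, 57, 70, 73, 85, 90, 100
Q1 (25th %ile) = 56.0000
Q3 (75th %ile) = 85.0000
IQR = 85.0000 - 56.0000 = 29.0000

IQR = 29.0000


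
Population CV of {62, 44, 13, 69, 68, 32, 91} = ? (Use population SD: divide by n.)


Mean = 54.1429
SD = 24.2571
CV = (24.2571/54.1429)*100 = 44.8021%

CV = 44.8021%


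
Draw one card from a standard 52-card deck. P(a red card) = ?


26 red cards in 52 cards
P = 26/52 = 0.5000

P = 0.5000


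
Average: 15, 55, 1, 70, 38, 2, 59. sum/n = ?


Sum = 15 + 55 + 1 + 70 + 38 + 2 + 59 = 240
n = 7
Mean = 240/7 = 34.2857

Mean = 34.2857


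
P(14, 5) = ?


P(14,5) = 14!/9!
= 87178291200/362880
= 240240

P(14,5) = 240240


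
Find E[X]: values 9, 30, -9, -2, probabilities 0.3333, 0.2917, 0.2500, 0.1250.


E[X] = 9*0.3333 + 30*0.2917 - 9*0.2500 - 2*0.1250
= 2.9997 + 8.7510 - 2.2500 - 0.2500
= 9.2507

E[X] = 9.2507


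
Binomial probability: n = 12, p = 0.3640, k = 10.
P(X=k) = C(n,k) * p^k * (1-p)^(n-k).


C(12,10) = 66
p^10 = 4.083324e-05
(1-p)^2 = 0.404496
P = 66 * 4.083324e-05 * 0.404496 = 0.0011

P(X=10) = 0.0011


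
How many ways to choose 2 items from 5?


C(5,2) = 5!/(2! × 3!)
= 120/(2 × 6)
= 10

C(5,2) = 10


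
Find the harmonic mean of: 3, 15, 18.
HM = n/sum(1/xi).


Sum of reciprocals = 1/3 + 1/15 + 1/18 = 0.455556
HM = 3/0.455556 = 6.5854

HM = 6.5854


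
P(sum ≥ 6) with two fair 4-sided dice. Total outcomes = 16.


Total outcomes = 4×4 = 16
Favorable (sum ≥ 6): 6
P = 6/16 = 0.3750

P = 0.3750


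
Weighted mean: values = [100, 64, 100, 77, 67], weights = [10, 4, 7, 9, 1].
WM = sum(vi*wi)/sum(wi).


Numerator = 100*10 + 64*4 + 100*7 + 77*9 + 67*1 = 2716
Denominator = 10 + 4 + 7 + 9 + 1 = 31
WM = 2716/31 = 87.6129

WM = 87.6129


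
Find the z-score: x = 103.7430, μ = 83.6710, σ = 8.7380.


z = (103.7430 - 83.6710)/8.7380
= 20.0720/8.7380
= 2.2971

z = 2.2971


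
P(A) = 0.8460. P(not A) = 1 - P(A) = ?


P(not A) = 1 - 0.8460 = 0.1540

P(not A) = 0.1540


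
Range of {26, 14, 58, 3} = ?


Max = 58, Min = 3
Range = 58 - 3 = 55

Range = 55


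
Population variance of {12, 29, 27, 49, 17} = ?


Mean = 26.8000
Squared deviations: 219.0400, 4.8400, 0.0400, 492.8400, 96.0400
Sum = 812.8000
Variance = 812.8000/5 = 162.5600

Variance = 162.5600


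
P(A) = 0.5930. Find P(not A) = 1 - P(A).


P(not A) = 1 - 0.5930 = 0.4070

P(not A) = 0.4070


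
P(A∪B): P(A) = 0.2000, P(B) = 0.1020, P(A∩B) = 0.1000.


P(A∪B) = 0.2000 + 0.1020 - 0.1000
= 0.3020 - 0.1000
= 0.2020

P(A∪B) = 0.2020


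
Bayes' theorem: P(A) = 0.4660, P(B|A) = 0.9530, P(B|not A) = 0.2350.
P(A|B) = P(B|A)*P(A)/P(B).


P(B) = P(B|A)*P(A) + P(B|A')*P(A')
= 0.9530*0.4660 + 0.2350*0.5340
= 0.444098 + 0.125490 = 0.569588
P(A|B) = 0.444098/0.569588 = 0.7797

P(A|B) = 0.7797


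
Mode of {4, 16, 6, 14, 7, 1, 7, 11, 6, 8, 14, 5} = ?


Frequencies: 1:1, 4:1, 5:1, 6:2, 7:2, 8:1, 11:1, 14:2, 16:1
Max frequency = 2
Mode = 6, 7, 14

Mode = 6, 7, 14


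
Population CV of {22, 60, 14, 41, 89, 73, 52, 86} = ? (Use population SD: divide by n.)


Mean = 54.6250
SD = 26.0765
CV = (26.0765/54.6250)*100 = 47.7373%

CV = 47.7373%


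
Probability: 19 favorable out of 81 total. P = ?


P = 19/81 = 0.2346

P = 0.2346


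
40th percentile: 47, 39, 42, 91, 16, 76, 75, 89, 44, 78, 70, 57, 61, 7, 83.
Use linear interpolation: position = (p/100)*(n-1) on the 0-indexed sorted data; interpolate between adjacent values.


Sorted: 7, 16, 39, 42, 44, 47, 57, 61, 70, 75, 76, 78, 83, 89, 91
n = 15
Index = 40/100 * 14 = 5.6000
Lower = data[5] = 47, Upper = data[6] = 57
P40 = 47 + 0.6000*(10) = 53.0000

P40 = 53.0000


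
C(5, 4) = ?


C(5,4) = 5!/(4! × 1!)
= 120/(24 × 1)
= 5

C(5,4) = 5


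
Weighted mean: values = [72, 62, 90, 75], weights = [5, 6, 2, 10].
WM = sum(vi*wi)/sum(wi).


Numerator = 72*5 + 62*6 + 90*2 + 75*10 = 1662
Denominator = 5 + 6 + 2 + 10 = 23
WM = 1662/23 = 72.2609

WM = 72.2609


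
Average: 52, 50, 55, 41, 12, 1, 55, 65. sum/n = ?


Sum = 52 + 50 + 55 + 41 + 12 + 1 + 55 + 65 = 331
n = 8
Mean = 331/8 = 41.3750

Mean = 41.3750


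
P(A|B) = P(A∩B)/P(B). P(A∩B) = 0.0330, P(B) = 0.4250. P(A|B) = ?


P(A|B) = 0.0330/0.4250 = 0.0776

P(A|B) = 0.0776


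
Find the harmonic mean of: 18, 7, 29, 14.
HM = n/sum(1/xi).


Sum of reciprocals = 1/18 + 1/7 + 1/29 + 1/14 = 0.304324
HM = 4/0.304324 = 13.1439

HM = 13.1439


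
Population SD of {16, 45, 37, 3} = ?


Mean = 25.2500
Variance = 277.1875
SD = sqrt(277.1875) = 16.6489

SD = 16.6489


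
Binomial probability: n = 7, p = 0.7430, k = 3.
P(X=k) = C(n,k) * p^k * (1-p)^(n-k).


C(7,3) = 35
p^3 = 0.410172
(1-p)^4 = 0.004362
P = 35 * 0.410172 * 0.004362 = 0.0626

P(X=3) = 0.0626


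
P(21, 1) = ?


P(21,1) = 21!/20!
= 51090942171709440000/2432902008176640000
= 21

P(21,1) = 21


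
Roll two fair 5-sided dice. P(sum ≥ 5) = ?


Total outcomes = 5×5 = 25
Favorable (sum ≥ 5): 19
P = 19/25 = 0.7600

P = 0.7600


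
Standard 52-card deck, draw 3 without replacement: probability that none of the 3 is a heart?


P(no hearts) = (39/52) × (38/51) × (37/50)
= 0.4135

P = 0.4135


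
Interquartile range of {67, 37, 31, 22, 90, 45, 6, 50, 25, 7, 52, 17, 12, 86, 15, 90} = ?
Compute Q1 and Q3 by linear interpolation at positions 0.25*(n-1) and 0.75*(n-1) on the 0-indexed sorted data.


Sorted: 6, 7, 12, 15, 17, 22, 25, 31, 37, 45, 50, 52, 67, 86, 90, 90
Q1 (25th %ile) = 16.5000
Q3 (75th %ile) = 55.7500
IQR = 55.7500 - 16.5000 = 39.2500

IQR = 39.2500


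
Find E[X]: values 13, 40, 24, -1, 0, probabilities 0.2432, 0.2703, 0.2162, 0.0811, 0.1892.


E[X] = 13*0.2432 + 40*0.2703 + 24*0.2162 - 1*0.0811 + 0*0.1892
= 3.1616 + 10.8120 + 5.1888 - 0.0811 + 0
= 19.0813

E[X] = 19.0813


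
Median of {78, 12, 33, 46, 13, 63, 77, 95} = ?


Sorted: 12, 13, 33, 46, 63, 77, 78, 95
n = 8 (even)
Middle values: 46 and 63
Median = (46+63)/2 = 54.5000

Median = 54.5000


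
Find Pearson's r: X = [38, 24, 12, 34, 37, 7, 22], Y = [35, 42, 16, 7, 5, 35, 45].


Mean X = 24.8571, Mean Y = 26.4286
SD X = 11.319119, SD Y = 15.490616
Cov = -58.653061
r = -58.653061/(11.319119*15.490616) = -0.3345

r = -0.3345


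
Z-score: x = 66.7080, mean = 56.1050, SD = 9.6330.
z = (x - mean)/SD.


z = (66.7080 - 56.1050)/9.6330
= 10.6030/9.6330
= 1.1007

z = 1.1007


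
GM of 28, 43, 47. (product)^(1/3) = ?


Product = 28 × 43 × 47 = 56588
GM = 56588^(1/3) = 38.3921

GM = 38.3921


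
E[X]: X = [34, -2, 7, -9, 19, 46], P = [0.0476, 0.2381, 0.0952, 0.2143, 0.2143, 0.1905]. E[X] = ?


E[X] = 34*0.0476 - 2*0.2381 + 7*0.0952 - 9*0.2143 + 19*0.2143 + 46*0.1905
= 1.6184 - 0.4762 + 0.6664 - 1.9287 + 4.0717 + 8.7630
= 12.7146

E[X] = 12.7146


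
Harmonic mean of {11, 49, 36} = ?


Sum of reciprocals = 1/11 + 1/49 + 1/36 = 0.139095
HM = 3/0.139095 = 21.5680

HM = 21.5680


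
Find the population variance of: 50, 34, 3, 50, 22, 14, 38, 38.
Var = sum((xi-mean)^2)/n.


Mean = 31.1250
Squared deviations: 356.2656, 8.2656, 791.0156, 356.2656, 83.2656, 293.2656, 47.2656, 47.2656
Sum = 1982.8750
Variance = 1982.8750/8 = 247.8594

Variance = 247.8594


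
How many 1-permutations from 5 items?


P(5,1) = 5!/4!
= 120/24
= 5

P(5,1) = 5


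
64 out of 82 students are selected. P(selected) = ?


P = 64/82 = 0.7805

P = 0.7805


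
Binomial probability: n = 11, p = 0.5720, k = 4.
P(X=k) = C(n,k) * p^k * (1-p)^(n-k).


C(11,4) = 330
p^4 = 0.107049
(1-p)^7 = 0.002631
P = 330 * 0.107049 * 0.002631 = 0.0929

P(X=4) = 0.0929


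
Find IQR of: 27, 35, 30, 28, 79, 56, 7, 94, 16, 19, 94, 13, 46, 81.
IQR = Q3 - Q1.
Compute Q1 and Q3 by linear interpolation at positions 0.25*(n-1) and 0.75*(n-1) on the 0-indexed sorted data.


Sorted: 7, 13, 16, 19, 27, 28, 30, 35, 46, 56, 79, 81, 94, 94
Q1 (25th %ile) = 21.0000
Q3 (75th %ile) = 73.2500
IQR = 73.2500 - 21.0000 = 52.2500

IQR = 52.2500


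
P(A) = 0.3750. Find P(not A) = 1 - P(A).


P(not A) = 1 - 0.3750 = 0.6250

P(not A) = 0.6250


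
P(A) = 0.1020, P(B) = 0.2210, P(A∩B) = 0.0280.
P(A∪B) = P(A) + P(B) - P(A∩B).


P(A∪B) = 0.1020 + 0.2210 - 0.0280
= 0.3230 - 0.0280
= 0.2950

P(A∪B) = 0.2950


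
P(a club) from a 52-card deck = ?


13 clubs in 52 cards
P = 13/52 = 0.2500

P = 0.2500


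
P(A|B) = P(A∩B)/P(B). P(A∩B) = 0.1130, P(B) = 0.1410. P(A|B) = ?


P(A|B) = 0.1130/0.1410 = 0.8014

P(A|B) = 0.8014


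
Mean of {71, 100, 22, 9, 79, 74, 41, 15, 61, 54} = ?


Sum = 71 + 100 + 22 + 9 + 79 + 74 + 41 + 15 + 61 + 54 = 526
n = 10
Mean = 526/10 = 52.6000

Mean = 52.6000


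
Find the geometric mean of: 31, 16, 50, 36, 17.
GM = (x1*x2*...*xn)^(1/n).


Product = 31 × 16 × 50 × 36 × 17 = 15177600
GM = 15177600^(1/5) = 27.3049

GM = 27.3049


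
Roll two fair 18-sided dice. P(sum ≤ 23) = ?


Total outcomes = 18×18 = 324
Favorable (sum ≤ 23): 233
P = 233/324 = 0.7191

P = 0.7191


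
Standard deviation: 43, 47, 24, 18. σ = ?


Mean = 33.0000
Variance = 150.5000
SD = sqrt(150.5000) = 12.2678

SD = 12.2678


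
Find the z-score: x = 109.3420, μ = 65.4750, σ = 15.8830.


z = (109.3420 - 65.4750)/15.8830
= 43.8670/15.8830
= 2.7619

z = 2.7619


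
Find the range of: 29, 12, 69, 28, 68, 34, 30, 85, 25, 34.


Max = 85, Min = 12
Range = 85 - 12 = 73

Range = 73


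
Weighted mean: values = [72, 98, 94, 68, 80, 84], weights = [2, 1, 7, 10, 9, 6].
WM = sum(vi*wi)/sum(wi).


Numerator = 72*2 + 98*1 + 94*7 + 68*10 + 80*9 + 84*6 = 2804
Denominator = 2 + 1 + 7 + 10 + 9 + 6 = 35
WM = 2804/35 = 80.1143

WM = 80.1143


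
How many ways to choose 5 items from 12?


C(12,5) = 12!/(5! × 7!)
= 479001600/(120 × 5040)
= 792

C(12,5) = 792


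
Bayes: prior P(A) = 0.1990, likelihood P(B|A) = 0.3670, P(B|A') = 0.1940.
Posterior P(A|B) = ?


P(B) = P(B|A)*P(A) + P(B|A')*P(A')
= 0.3670*0.1990 + 0.1940*0.8010
= 0.073033 + 0.155394 = 0.228427
P(A|B) = 0.073033/0.228427 = 0.3197

P(A|B) = 0.3197


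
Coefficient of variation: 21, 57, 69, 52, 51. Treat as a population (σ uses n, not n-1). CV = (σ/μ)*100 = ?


Mean = 50.0000
SD = 15.8493
CV = (15.8493/50.0000)*100 = 31.6986%

CV = 31.6986%


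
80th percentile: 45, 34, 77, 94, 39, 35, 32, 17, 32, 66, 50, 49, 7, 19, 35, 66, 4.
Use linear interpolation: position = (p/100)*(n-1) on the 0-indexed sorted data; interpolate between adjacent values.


Sorted: 4, 7, 17, 19, 32, 32, 34, 35, 35, 39, 45, 49, 50, 66, 66, 77, 94
n = 17
Index = 80/100 * 16 = 12.8000
Lower = data[12] = 50, Upper = data[13] = 66
P80 = 50 + 0.8000*(16) = 62.8000

P80 = 62.8000


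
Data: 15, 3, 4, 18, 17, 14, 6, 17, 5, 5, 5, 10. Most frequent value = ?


Frequencies: 3:1, 4:1, 5:3, 6:1, 10:1, 14:1, 15:1, 17:2, 18:1
Max frequency = 3
Mode = 5

Mode = 5


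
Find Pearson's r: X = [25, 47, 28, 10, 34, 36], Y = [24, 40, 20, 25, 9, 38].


Mean X = 30.0000, Mean Y = 26.0000
SD X = 11.328430, SD Y = 10.567245
Cov = 47.333333
r = 47.333333/(11.328430*10.567245) = 0.3954

r = 0.3954


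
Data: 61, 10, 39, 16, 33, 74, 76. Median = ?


Sorted: 10, 16, 33, 39, 61, 74, 76
n = 7 (odd)
Middle value = 39

Median = 39


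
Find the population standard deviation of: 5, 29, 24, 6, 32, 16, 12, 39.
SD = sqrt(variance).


Mean = 20.3750
Variance = 137.7344
SD = sqrt(137.7344) = 11.7360

SD = 11.7360


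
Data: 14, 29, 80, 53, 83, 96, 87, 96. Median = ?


Sorted: 14, 29, 53, 80, 83, 87, 96, 96
n = 8 (even)
Middle values: 80 and 83
Median = (80+83)/2 = 81.5000

Median = 81.5000


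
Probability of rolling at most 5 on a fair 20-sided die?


Favorable outcomes (roll ≤ 5): 5
Total outcomes = 20
P = 5/20 = 0.2500

P = 0.2500


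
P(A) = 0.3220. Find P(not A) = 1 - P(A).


P(not A) = 1 - 0.3220 = 0.6780

P(not A) = 0.6780


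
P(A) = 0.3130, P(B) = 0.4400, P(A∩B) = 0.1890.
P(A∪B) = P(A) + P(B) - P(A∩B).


P(A∪B) = 0.3130 + 0.4400 - 0.1890
= 0.7530 - 0.1890
= 0.5640

P(A∪B) = 0.5640


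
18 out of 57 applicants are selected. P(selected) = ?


P = 18/57 = 0.3158

P = 0.3158


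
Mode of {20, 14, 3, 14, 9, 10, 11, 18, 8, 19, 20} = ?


Frequencies: 3:1, 8:1, 9:1, 10:1, 11:1, 14:2, 18:1, 19:1, 20:2
Max frequency = 2
Mode = 14, 20

Mode = 14, 20


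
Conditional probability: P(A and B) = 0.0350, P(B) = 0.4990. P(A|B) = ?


P(A|B) = 0.0350/0.4990 = 0.0701

P(A|B) = 0.0701


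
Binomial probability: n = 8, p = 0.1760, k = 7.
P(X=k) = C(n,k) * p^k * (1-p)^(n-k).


C(8,7) = 8
p^7 = 5.231048e-06
(1-p)^1 = 0.824000
P = 8 * 5.231048e-06 * 0.824000 = 3.4483e-05

P(X=7) = 3.4483e-05


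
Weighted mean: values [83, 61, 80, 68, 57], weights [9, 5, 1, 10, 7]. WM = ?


Numerator = 83*9 + 61*5 + 80*1 + 68*10 + 57*7 = 2211
Denominator = 9 + 5 + 1 + 10 + 7 = 32
WM = 2211/32 = 69.0938

WM = 69.0938


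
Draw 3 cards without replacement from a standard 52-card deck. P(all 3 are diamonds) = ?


P(all diamonds) = (13/52) × (12/51) × (11/50)
= 0.0129

P = 0.0129


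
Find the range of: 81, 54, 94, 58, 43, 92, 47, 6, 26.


Max = 94, Min = 6
Range = 94 - 6 = 88

Range = 88


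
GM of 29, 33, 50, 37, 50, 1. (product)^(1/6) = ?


Product = 29 × 33 × 50 × 37 × 50 × 1 = 88522500
GM = 88522500^(1/6) = 21.1110

GM = 21.1110


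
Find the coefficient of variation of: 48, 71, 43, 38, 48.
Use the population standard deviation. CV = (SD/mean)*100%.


Mean = 49.6000
SD = 11.3243
CV = (11.3243/49.6000)*100 = 22.8313%

CV = 22.8313%


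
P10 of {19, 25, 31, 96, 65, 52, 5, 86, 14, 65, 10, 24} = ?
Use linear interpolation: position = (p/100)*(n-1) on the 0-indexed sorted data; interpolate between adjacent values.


Sorted: 5, 10, 14, 19, 24, 25, 31, 52, 65, 65, 86, 96
n = 12
Index = 10/100 * 11 = 1.1000
Lower = data[1] = 10, Upper = data[2] = 14
P10 = 10 + 0.1000*(4) = 10.4000

P10 = 10.4000


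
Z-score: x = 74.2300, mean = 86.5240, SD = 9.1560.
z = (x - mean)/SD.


z = (74.2300 - 86.5240)/9.1560
= -12.2940/9.1560
= -1.3427

z = -1.3427


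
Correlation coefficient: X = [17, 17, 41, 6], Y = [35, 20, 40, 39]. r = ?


Mean X = 20.2500, Mean Y = 33.5000
SD X = 12.794042, SD Y = 8.015610
Cov = 23.875000
r = 23.875000/(12.794042*8.015610) = 0.2328

r = 0.2328


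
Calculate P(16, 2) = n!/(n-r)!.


P(16,2) = 16!/14!
= 20922789888000/87178291200
= 240

P(16,2) = 240


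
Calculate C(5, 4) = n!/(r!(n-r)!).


C(5,4) = 5!/(4! × 1!)
= 120/(24 × 1)
= 5

C(5,4) = 5


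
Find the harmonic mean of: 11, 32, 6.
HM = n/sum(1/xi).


Sum of reciprocals = 1/11 + 1/32 + 1/6 = 0.288826
HM = 3/0.288826 = 10.3869

HM = 10.3869


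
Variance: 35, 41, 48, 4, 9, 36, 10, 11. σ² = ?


Mean = 24.2500
Squared deviations: 115.5625, 280.5625, 564.0625, 410.0625, 232.5625, 138.0625, 203.0625, 175.5625
Sum = 2119.5000
Variance = 2119.5000/8 = 264.9375

Variance = 264.9375


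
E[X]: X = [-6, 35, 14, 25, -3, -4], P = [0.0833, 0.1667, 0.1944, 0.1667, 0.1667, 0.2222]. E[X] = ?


E[X] = -6*0.0833 + 35*0.1667 + 14*0.1944 + 25*0.1667 - 3*0.1667 - 4*0.2222
= -0.4998 + 5.8345 + 2.7216 + 4.1675 - 0.5001 - 0.8888
= 10.8349

E[X] = 10.8349


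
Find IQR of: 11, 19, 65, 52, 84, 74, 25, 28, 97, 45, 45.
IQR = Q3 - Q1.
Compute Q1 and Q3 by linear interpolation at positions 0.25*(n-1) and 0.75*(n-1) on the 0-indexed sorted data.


Sorted: 11, 19, 25, 28, 45, 45, 52, 65, 74, 84, 97
Q1 (25th %ile) = 26.5000
Q3 (75th %ile) = 69.5000
IQR = 69.5000 - 26.5000 = 43.0000

IQR = 43.0000


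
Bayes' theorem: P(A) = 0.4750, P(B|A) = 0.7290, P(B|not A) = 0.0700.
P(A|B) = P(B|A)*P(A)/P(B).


P(B) = P(B|A)*P(A) + P(B|A')*P(A')
= 0.7290*0.4750 + 0.0700*0.5250
= 0.346275 + 0.036750 = 0.383025
P(A|B) = 0.346275/0.383025 = 0.9041

P(A|B) = 0.9041


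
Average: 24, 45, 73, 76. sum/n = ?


Sum = 24 + 45 + 73 + 76 = 218
n = 4
Mean = 218/4 = 54.5000

Mean = 54.5000


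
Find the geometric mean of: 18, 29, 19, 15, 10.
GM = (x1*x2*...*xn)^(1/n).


Product = 18 × 29 × 19 × 15 × 10 = 1487700
GM = 1487700^(1/5) = 17.1594

GM = 17.1594


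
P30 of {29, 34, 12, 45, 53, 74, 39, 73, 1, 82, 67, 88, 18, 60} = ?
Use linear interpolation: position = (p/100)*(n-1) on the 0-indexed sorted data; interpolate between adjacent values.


Sorted: 1, 12, 18, 29, 34, 39, 45, 53, 60, 67, 73, 74, 82, 88
n = 14
Index = 30/100 * 13 = 3.9000
Lower = data[3] = 29, Upper = data[4] = 34
P30 = 29 + 0.9000*(5) = 33.5000

P30 = 33.5000


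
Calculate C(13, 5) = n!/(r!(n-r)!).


C(13,5) = 13!/(5! × 8!)
= 6227020800/(120 × 40320)
= 1287

C(13,5) = 1287


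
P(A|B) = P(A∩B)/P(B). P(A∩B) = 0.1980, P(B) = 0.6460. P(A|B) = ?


P(A|B) = 0.1980/0.6460 = 0.3065

P(A|B) = 0.3065


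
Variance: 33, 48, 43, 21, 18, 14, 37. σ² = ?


Mean = 30.5714
Squared deviations: 5.8980, 303.7551, 154.4694, 91.6122, 158.0408, 274.6122, 41.3265
Sum = 1029.7143
Variance = 1029.7143/7 = 147.1020

Variance = 147.1020


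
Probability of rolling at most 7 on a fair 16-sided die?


Favorable outcomes (roll ≤ 7): 7
Total outcomes = 16
P = 7/16 = 0.4375

P = 0.4375


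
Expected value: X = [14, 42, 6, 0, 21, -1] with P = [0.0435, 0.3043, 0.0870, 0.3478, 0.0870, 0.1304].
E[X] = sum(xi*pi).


E[X] = 14*0.0435 + 42*0.3043 + 6*0.0870 + 0*0.3478 + 21*0.0870 - 1*0.1304
= 0.6090 + 12.7806 + 0.5220 + 0 + 1.8270 - 0.1304
= 15.6082

E[X] = 15.6082


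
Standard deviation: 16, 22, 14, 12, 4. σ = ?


Mean = 13.6000
Variance = 34.2400
SD = sqrt(34.2400) = 5.8515

SD = 5.8515


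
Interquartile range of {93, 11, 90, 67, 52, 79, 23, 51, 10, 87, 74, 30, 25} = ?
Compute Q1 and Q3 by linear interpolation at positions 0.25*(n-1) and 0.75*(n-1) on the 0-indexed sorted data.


Sorted: 10, 11, 23, 25, 30, 51, 52, 67, 74, 79, 87, 90, 93
Q1 (25th %ile) = 25.0000
Q3 (75th %ile) = 79.0000
IQR = 79.0000 - 25.0000 = 54.0000

IQR = 54.0000


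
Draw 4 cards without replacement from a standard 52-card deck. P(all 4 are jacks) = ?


P(all jacks) = (4/52) × (3/51) × (2/50) × (1/49)
= 3.6938e-06

P = 3.6938e-06


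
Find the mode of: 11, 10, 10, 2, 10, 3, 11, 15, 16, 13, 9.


Frequencies: 2:1, 3:1, 9:1, 10:3, 11:2, 13:1, 15:1, 16:1
Max frequency = 3
Mode = 10

Mode = 10


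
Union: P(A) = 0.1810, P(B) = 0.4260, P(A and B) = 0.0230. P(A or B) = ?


P(A∪B) = 0.1810 + 0.4260 - 0.0230
= 0.6070 - 0.0230
= 0.5840

P(A∪B) = 0.5840


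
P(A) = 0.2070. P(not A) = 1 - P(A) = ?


P(not A) = 1 - 0.2070 = 0.7930

P(not A) = 0.7930


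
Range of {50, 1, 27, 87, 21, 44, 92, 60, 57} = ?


Max = 92, Min = 1
Range = 92 - 1 = 91

Range = 91


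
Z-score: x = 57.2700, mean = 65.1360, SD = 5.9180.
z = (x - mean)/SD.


z = (57.2700 - 65.1360)/5.9180
= -7.8660/5.9180
= -1.3292

z = -1.3292


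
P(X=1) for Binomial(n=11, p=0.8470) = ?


C(11,1) = 11
p^1 = 0.847000
(1-p)^10 = 7.029336e-09
P = 11 * 0.847000 * 7.029336e-09 = 6.5492e-08

P(X=1) = 6.5492e-08


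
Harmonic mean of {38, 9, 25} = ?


Sum of reciprocals = 1/38 + 1/9 + 1/25 = 0.177427
HM = 3/0.177427 = 16.9084

HM = 16.9084


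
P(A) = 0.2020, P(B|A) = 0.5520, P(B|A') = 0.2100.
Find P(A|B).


P(B) = P(B|A)*P(A) + P(B|A')*P(A')
= 0.5520*0.2020 + 0.2100*0.7980
= 0.111504 + 0.167580 = 0.279084
P(A|B) = 0.111504/0.279084 = 0.3995

P(A|B) = 0.3995


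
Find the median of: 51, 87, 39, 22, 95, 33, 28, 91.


Sorted: 22, 28, 33, 39, 51, 87, 91, 95
n = 8 (even)
Middle values: 39 and 51
Median = (39+51)/2 = 45.0000

Median = 45.0000


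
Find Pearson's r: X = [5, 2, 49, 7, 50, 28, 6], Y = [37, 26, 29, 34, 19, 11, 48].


Mean X = 21.0000, Mean Y = 29.1429
SD X = 19.683205, SD Y = 11.230425
Cov = -120.285714
r = -120.285714/(19.683205*11.230425) = -0.5442

r = -0.5442


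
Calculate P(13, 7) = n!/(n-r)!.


P(13,7) = 13!/6!
= 6227020800/720
= 8648640

P(13,7) = 8648640


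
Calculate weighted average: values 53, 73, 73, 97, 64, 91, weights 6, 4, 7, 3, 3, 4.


Numerator = 53*6 + 73*4 + 73*7 + 97*3 + 64*3 + 91*4 = 1968
Denominator = 6 + 4 + 7 + 3 + 3 + 4 = 27
WM = 1968/27 = 72.8889

WM = 72.8889


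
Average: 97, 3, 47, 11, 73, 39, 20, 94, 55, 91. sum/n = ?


Sum = 97 + 3 + 47 + 11 + 73 + 39 + 20 + 94 + 55 + 91 = 530
n = 10
Mean = 530/10 = 53.0000

Mean = 53.0000


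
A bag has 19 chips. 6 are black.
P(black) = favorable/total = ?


P = 6/19 = 0.3158

P = 0.3158


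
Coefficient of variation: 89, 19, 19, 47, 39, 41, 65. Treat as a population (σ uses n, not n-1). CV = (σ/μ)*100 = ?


Mean = 45.5714
SD = 23.1199
CV = (23.1199/45.5714)*100 = 50.7334%

CV = 50.7334%


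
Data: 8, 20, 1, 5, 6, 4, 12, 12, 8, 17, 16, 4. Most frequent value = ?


Frequencies: 1:1, 4:2, 5:1, 6:1, 8:2, 12:2, 16:1, 17:1, 20:1
Max frequency = 2
Mode = 4, 8, 12

Mode = 4, 8, 12


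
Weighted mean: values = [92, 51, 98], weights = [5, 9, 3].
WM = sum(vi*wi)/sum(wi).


Numerator = 92*5 + 51*9 + 98*3 = 1213
Denominator = 5 + 9 + 3 = 17
WM = 1213/17 = 71.3529

WM = 71.3529


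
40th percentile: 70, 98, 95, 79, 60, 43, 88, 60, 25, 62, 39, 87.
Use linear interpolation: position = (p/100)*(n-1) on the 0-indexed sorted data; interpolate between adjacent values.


Sorted: 25, 39, 43, 60, 60, 62, 70, 79, 87, 88, 95, 98
n = 12
Index = 40/100 * 11 = 4.4000
Lower = data[4] = 60, Upper = data[5] = 62
P40 = 60 + 0.4000*(2) = 60.8000

P40 = 60.8000


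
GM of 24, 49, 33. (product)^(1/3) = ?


Product = 24 × 49 × 33 = 38808
GM = 38808^(1/3) = 33.8564

GM = 33.8564


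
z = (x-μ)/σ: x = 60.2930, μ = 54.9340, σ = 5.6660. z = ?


z = (60.2930 - 54.9340)/5.6660
= 5.3590/5.6660
= 0.9458

z = 0.9458


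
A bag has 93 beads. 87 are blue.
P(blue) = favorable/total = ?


P = 87/93 = 0.9355

P = 0.9355


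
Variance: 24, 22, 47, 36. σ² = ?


Mean = 32.2500
Squared deviations: 68.0625, 105.0625, 217.5625, 14.0625
Sum = 404.7500
Variance = 404.7500/4 = 101.1875

Variance = 101.1875


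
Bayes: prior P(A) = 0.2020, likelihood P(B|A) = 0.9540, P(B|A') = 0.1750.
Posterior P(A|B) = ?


P(B) = P(B|A)*P(A) + P(B|A')*P(A')
= 0.9540*0.2020 + 0.1750*0.7980
= 0.192708 + 0.139650 = 0.332358
P(A|B) = 0.192708/0.332358 = 0.5798

P(A|B) = 0.5798


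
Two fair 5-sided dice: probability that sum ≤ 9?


Total outcomes = 5×5 = 25
Favorable (sum ≤ 9): 24
P = 24/25 = 0.9600

P = 0.9600


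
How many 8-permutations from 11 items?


P(11,8) = 11!/3!
= 39916800/6
= 6652800

P(11,8) = 6652800


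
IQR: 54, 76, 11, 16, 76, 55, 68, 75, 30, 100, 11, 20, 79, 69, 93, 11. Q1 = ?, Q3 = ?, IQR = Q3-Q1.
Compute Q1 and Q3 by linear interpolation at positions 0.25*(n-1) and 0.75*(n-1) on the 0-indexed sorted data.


Sorted: 11, 11, 11, 16, 20, 30, 54, 55, 68, 69, 75, 76, 76, 79, 93, 100
Q1 (25th %ile) = 19.0000
Q3 (75th %ile) = 76.0000
IQR = 76.0000 - 19.0000 = 57.0000

IQR = 57.0000


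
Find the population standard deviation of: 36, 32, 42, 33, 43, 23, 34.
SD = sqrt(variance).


Mean = 34.7143
Variance = 38.7755
SD = sqrt(38.7755) = 6.2270

SD = 6.2270


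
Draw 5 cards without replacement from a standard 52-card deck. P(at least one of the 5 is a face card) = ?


P(at least one) = 1 - P(none)
P(none) = (40/52) × (39/51) × (38/50) × (37/49) × (36/48) = 0.253181
P(at least one) = 1 - 0.253181 = 0.7468

P = 0.7468


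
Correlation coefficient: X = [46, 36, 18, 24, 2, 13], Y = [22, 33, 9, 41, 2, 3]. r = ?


Mean X = 23.1667, Mean Y = 18.3333
SD X = 14.519144, SD Y = 14.895935
Cov = 140.111111
r = 140.111111/(14.519144*14.895935) = 0.6478

r = 0.6478


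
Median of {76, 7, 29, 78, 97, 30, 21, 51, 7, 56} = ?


Sorted: 7, 7, 21, 29, 30, 51, 56, 76, 78, 97
n = 10 (even)
Middle values: 30 and 51
Median = (30+51)/2 = 40.5000

Median = 40.5000


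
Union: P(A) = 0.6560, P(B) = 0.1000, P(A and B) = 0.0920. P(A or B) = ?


P(A∪B) = 0.6560 + 0.1000 - 0.0920
= 0.7560 - 0.0920
= 0.6640

P(A∪B) = 0.6640


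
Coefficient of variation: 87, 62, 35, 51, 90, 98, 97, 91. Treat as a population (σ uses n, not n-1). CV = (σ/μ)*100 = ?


Mean = 76.3750
SD = 22.2707
CV = (22.2707/76.3750)*100 = 29.1597%

CV = 29.1597%


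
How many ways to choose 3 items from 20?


C(20,3) = 20!/(3! × 17!)
= 2432902008176640000/(6 × 355687428096000)
= 1140

C(20,3) = 1140


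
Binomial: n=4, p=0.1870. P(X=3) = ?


C(4,3) = 4
p^3 = 0.006539
(1-p)^1 = 0.813000
P = 4 * 0.006539 * 0.813000 = 0.0213

P(X=3) = 0.0213


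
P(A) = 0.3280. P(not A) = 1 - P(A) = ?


P(not A) = 1 - 0.3280 = 0.6720

P(not A) = 0.6720


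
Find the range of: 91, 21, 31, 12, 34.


Max = 91, Min = 12
Range = 91 - 12 = 79

Range = 79


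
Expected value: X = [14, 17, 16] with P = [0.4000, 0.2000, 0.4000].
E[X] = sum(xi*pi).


E[X] = 14*0.4000 + 17*0.2000 + 16*0.4000
= 5.6000 + 3.4000 + 6.4000
= 15.4000

E[X] = 15.4000


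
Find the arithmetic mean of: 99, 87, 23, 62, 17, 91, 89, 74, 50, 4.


Sum = 99 + 87 + 23 + 62 + 17 + 91 + 89 + 74 + 50 + 4 = 596
n = 10
Mean = 596/10 = 59.6000

Mean = 59.6000


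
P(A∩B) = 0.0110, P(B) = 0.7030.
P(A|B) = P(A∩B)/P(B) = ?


P(A|B) = 0.0110/0.7030 = 0.0156

P(A|B) = 0.0156


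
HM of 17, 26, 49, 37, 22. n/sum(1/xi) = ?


Sum of reciprocals = 1/17 + 1/26 + 1/49 + 1/37 + 1/22 = 0.190175
HM = 5/0.190175 = 26.2916

HM = 26.2916


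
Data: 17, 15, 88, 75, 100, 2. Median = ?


Sorted: 2, 15, 17, 75, 88, 100
n = 6 (even)
Middle values: 17 and 75
Median = (17+75)/2 = 46.0000

Median = 46.0000


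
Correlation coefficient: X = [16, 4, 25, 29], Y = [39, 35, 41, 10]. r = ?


Mean X = 18.5000, Mean Y = 31.2500
SD X = 9.604686, SD Y = 12.457428
Cov = -58.375000
r = -58.375000/(9.604686*12.457428) = -0.4879

r = -0.4879


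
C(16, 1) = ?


C(16,1) = 16!/(1! × 15!)
= 20922789888000/(1 × 1307674368000)
= 16

C(16,1) = 16


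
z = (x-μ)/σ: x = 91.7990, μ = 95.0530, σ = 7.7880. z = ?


z = (91.7990 - 95.0530)/7.7880
= -3.2540/7.7880
= -0.4178

z = -0.4178


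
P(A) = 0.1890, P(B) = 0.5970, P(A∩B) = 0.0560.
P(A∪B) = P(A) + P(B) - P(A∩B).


P(A∪B) = 0.1890 + 0.5970 - 0.0560
= 0.7860 - 0.0560
= 0.7300

P(A∪B) = 0.7300


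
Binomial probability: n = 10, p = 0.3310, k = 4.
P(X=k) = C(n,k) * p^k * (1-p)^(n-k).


C(10,4) = 210
p^4 = 0.012004
(1-p)^6 = 0.089651
P = 210 * 0.012004 * 0.089651 = 0.2260

P(X=4) = 0.2260


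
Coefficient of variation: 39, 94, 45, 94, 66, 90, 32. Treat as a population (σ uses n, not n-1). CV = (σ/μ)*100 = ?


Mean = 65.7143
SD = 25.2684
CV = (25.2684/65.7143)*100 = 38.4518%

CV = 38.4518%


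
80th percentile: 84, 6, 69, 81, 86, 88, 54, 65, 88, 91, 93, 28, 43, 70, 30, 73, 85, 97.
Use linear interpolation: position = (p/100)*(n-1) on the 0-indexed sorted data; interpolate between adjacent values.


Sorted: 6, 28, 30, 43, 54, 65, 69, 70, 73, 81, 84, 85, 86, 88, 88, 91, 93, 97
n = 18
Index = 80/100 * 17 = 13.6000
Lower = data[13] = 88, Upper = data[14] = 88
P80 = 88 + 0.6000*(0) = 88.0000

P80 = 88.0000


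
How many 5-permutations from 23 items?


P(23,5) = 23!/18!
= 25852016738884976640000/6402373705728000
= 4037880

P(23,5) = 4037880


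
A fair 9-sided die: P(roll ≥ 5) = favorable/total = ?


Favorable outcomes (roll ≥ 5): 5
Total outcomes = 9
P = 5/9 = 0.5556

P = 0.5556


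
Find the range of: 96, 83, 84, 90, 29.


Max = 96, Min = 29
Range = 96 - 29 = 67

Range = 67


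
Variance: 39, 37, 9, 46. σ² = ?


Mean = 32.7500
Squared deviations: 39.0625, 18.0625, 564.0625, 175.5625
Sum = 796.7500
Variance = 796.7500/4 = 199.1875

Variance = 199.1875


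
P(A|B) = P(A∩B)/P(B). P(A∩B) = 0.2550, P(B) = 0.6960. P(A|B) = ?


P(A|B) = 0.2550/0.6960 = 0.3664

P(A|B) = 0.3664


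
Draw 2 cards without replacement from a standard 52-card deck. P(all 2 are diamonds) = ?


P(all diamonds) = (13/52) × (12/51)
= 0.0588

P = 0.0588


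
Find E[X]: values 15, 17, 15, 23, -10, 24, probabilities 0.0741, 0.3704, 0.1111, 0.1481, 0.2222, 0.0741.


E[X] = 15*0.0741 + 17*0.3704 + 15*0.1111 + 23*0.1481 - 10*0.2222 + 24*0.0741
= 1.1115 + 6.2968 + 1.6665 + 3.4063 - 2.2220 + 1.7784
= 12.0375

E[X] = 12.0375


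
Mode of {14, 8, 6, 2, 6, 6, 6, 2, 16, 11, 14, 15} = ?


Frequencies: 2:2, 6:4, 8:1, 11:1, 14:2, 15:1, 16:1
Max frequency = 4
Mode = 6

Mode = 6


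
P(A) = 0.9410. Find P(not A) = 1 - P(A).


P(not A) = 1 - 0.9410 = 0.0590

P(not A) = 0.0590


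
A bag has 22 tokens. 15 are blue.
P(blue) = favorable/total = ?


P = 15/22 = 0.6818

P = 0.6818


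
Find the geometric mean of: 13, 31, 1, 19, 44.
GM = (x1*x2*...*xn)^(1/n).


Product = 13 × 31 × 1 × 19 × 44 = 336908
GM = 336908^(1/5) = 12.7498

GM = 12.7498


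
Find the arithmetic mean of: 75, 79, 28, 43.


Sum = 75 + 79 + 28 + 43 = 225
n = 4
Mean = 225/4 = 56.2500

Mean = 56.2500


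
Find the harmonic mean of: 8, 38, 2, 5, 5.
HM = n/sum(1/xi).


Sum of reciprocals = 1/8 + 1/38 + 1/2 + 1/5 + 1/5 = 1.051316
HM = 5/1.051316 = 4.7559

HM = 4.7559


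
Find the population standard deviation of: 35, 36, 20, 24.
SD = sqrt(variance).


Mean = 28.7500
Variance = 47.6875
SD = sqrt(47.6875) = 6.9056

SD = 6.9056


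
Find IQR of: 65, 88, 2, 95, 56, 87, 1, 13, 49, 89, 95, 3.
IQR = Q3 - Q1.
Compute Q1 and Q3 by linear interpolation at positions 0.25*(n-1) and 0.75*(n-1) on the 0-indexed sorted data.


Sorted: 1, 2, 3, 13, 49, 56, 65, 87, 88, 89, 95, 95
Q1 (25th %ile) = 10.5000
Q3 (75th %ile) = 88.2500
IQR = 88.2500 - 10.5000 = 77.7500

IQR = 77.7500


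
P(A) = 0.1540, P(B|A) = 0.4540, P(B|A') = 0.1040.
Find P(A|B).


P(B) = P(B|A)*P(A) + P(B|A')*P(A')
= 0.4540*0.1540 + 0.1040*0.8460
= 0.069916 + 0.087984 = 0.157900
P(A|B) = 0.069916/0.157900 = 0.4428

P(A|B) = 0.4428


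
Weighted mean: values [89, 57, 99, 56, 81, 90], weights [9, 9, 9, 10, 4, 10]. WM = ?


Numerator = 89*9 + 57*9 + 99*9 + 56*10 + 81*4 + 90*10 = 3989
Denominator = 9 + 9 + 9 + 10 + 4 + 10 = 51
WM = 3989/51 = 78.2157

WM = 78.2157


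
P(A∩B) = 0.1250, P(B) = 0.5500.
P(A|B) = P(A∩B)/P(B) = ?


P(A|B) = 0.1250/0.5500 = 0.2273

P(A|B) = 0.2273


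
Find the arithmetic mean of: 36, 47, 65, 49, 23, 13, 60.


Sum = 36 + 47 + 65 + 49 + 23 + 13 + 60 = 293
n = 7
Mean = 293/7 = 41.8571

Mean = 41.8571


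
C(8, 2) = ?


C(8,2) = 8!/(2! × 6!)
= 40320/(2 × 720)
= 28

C(8,2) = 28


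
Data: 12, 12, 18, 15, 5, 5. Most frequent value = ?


Frequencies: 5:2, 12:2, 15:1, 18:1
Max frequency = 2
Mode = 5, 12

Mode = 5, 12


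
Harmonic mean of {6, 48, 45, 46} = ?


Sum of reciprocals = 1/6 + 1/48 + 1/45 + 1/46 = 0.231461
HM = 4/0.231461 = 17.2815

HM = 17.2815


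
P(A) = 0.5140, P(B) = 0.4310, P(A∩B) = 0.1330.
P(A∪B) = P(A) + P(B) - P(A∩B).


P(A∪B) = 0.5140 + 0.4310 - 0.1330
= 0.9450 - 0.1330
= 0.8120

P(A∪B) = 0.8120


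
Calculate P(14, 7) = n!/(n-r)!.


P(14,7) = 14!/7!
= 87178291200/5040
= 17297280

P(14,7) = 17297280


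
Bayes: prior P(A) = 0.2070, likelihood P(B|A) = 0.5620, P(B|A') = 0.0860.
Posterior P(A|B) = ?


P(B) = P(B|A)*P(A) + P(B|A')*P(A')
= 0.5620*0.2070 + 0.0860*0.7930
= 0.116334 + 0.068198 = 0.184532
P(A|B) = 0.116334/0.184532 = 0.6304

P(A|B) = 0.6304


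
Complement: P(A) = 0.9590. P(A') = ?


P(not A) = 1 - 0.9590 = 0.0410

P(not A) = 0.0410


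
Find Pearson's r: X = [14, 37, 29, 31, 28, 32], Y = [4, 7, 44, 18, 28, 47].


Mean X = 28.5000, Mean Y = 24.6667
SD X = 7.088723, SD Y = 16.670000
Cov = 36.500000
r = 36.500000/(7.088723*16.670000) = 0.3089

r = 0.3089


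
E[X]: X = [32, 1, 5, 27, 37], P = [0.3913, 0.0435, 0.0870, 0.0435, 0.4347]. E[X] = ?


E[X] = 32*0.3913 + 1*0.0435 + 5*0.0870 + 27*0.0435 + 37*0.4347
= 12.5216 + 0.0435 + 0.4350 + 1.1745 + 16.0839
= 30.2585

E[X] = 30.2585


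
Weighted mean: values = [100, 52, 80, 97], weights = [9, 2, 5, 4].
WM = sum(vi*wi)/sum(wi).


Numerator = 100*9 + 52*2 + 80*5 + 97*4 = 1792
Denominator = 9 + 2 + 5 + 4 = 20
WM = 1792/20 = 89.6000

WM = 89.6000


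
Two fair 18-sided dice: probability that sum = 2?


Total outcomes = 18×18 = 324
Favorable (sum = 2): 1
P = 1/324 = 0.0031

P = 0.0031


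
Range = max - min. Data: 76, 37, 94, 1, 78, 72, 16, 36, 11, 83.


Max = 94, Min = 1
Range = 94 - 1 = 93

Range = 93


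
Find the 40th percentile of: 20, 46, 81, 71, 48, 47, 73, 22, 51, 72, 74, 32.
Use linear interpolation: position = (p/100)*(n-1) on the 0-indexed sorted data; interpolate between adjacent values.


Sorted: 20, 22, 32, 46, 47, 48, 51, 71, 72, 73, 74, 81
n = 12
Index = 40/100 * 11 = 4.4000
Lower = data[4] = 47, Upper = data[5] = 48
P40 = 47 + 0.4000*(1) = 47.4000

P40 = 47.4000


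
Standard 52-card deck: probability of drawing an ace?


4 aces in 52 cards
P = 4/52 = 0.0769

P = 0.0769


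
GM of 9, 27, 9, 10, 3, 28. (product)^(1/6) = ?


Product = 9 × 27 × 9 × 10 × 3 × 28 = 1837080
GM = 1837080^(1/6) = 11.0668

GM = 11.0668


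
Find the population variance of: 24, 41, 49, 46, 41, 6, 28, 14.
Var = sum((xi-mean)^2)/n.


Mean = 31.1250
Squared deviations: 50.7656, 97.5156, 319.5156, 221.2656, 97.5156, 631.2656, 9.7656, 293.2656
Sum = 1720.8750
Variance = 1720.8750/8 = 215.1094

Variance = 215.1094


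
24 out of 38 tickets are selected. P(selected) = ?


P = 24/38 = 0.6316

P = 0.6316


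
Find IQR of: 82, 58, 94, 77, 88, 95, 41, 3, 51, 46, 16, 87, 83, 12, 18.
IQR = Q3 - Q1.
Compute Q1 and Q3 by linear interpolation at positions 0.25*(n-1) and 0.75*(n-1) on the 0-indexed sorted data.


Sorted: 3, 12, 16, 18, 41, 46, 51, 58, 77, 82, 83, 87, 88, 94, 95
Q1 (25th %ile) = 29.5000
Q3 (75th %ile) = 85.0000
IQR = 85.0000 - 29.5000 = 55.5000

IQR = 55.5000


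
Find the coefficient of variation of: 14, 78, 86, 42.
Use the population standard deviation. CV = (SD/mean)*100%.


Mean = 55.0000
SD = 28.8964
CV = (28.8964/55.0000)*100 = 52.5388%

CV = 52.5388%


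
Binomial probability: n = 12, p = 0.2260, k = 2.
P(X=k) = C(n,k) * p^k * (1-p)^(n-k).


C(12,2) = 66
p^2 = 0.051076
(1-p)^10 = 0.077163
P = 66 * 0.051076 * 0.077163 = 0.2601

P(X=2) = 0.2601


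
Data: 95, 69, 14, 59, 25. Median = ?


Sorted: 14, 25, 59, 69, 95
n = 5 (odd)
Middle value = 59

Median = 59


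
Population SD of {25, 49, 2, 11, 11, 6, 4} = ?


Mean = 15.4286
Variance = 236.8163
SD = sqrt(236.8163) = 15.3888

SD = 15.3888


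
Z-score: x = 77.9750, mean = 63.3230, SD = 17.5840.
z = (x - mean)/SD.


z = (77.9750 - 63.3230)/17.5840
= 14.6520/17.5840
= 0.8333

z = 0.8333


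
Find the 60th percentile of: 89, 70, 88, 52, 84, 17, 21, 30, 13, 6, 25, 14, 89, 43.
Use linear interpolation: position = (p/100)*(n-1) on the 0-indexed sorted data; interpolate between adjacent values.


Sorted: 6, 13, 14, 17, 21, 25, 30, 43, 52, 70, 84, 88, 89, 89
n = 14
Index = 60/100 * 13 = 7.8000
Lower = data[7] = 43, Upper = data[8] = 52
P60 = 43 + 0.8000*(9) = 50.2000

P60 = 50.2000


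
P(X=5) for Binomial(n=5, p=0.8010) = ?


C(5,5) = 1
p^5 = 0.329733
(1-p)^0 = 1.000000
P = 1 * 0.329733 * 1.000000 = 0.3297

P(X=5) = 0.3297


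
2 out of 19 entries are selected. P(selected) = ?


P = 2/19 = 0.1053

P = 0.1053


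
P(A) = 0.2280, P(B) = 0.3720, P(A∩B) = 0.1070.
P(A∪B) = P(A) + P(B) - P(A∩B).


P(A∪B) = 0.2280 + 0.3720 - 0.1070
= 0.6000 - 0.1070
= 0.4930

P(A∪B) = 0.4930


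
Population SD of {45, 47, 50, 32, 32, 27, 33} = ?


Mean = 38.0000
Variance = 70.2857
SD = sqrt(70.2857) = 8.3837

SD = 8.3837


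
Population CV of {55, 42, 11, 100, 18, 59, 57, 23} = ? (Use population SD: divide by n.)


Mean = 45.6250
SD = 27.0182
CV = (27.0182/45.6250)*100 = 59.2180%

CV = 59.2180%


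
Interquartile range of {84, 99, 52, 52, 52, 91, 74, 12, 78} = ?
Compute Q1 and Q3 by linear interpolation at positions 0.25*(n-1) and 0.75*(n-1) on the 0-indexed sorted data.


Sorted: 12, 52, 52, 52, 74, 78, 84, 91, 99
Q1 (25th %ile) = 52.0000
Q3 (75th %ile) = 84.0000
IQR = 84.0000 - 52.0000 = 32.0000

IQR = 32.0000


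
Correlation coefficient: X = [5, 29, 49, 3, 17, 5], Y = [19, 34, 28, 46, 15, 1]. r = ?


Mean X = 18.0000, Mean Y = 23.8333
SD X = 16.563011, SD Y = 14.345925
Cov = 46.166667
r = 46.166667/(16.563011*14.345925) = 0.1943

r = 0.1943


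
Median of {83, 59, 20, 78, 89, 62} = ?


Sorted: 20, 59, 62, 78, 83, 89
n = 6 (even)
Middle values: 62 and 78
Median = (62+78)/2 = 70.0000

Median = 70.0000


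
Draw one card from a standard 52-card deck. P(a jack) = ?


4 jacks in 52 cards
P = 4/52 = 0.0769

P = 0.0769


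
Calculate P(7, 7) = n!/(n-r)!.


P(7,7) = 7!/0!
= 5040/1
= 5040

P(7,7) = 5040


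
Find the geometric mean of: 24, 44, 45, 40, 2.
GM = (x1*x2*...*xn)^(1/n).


Product = 24 × 44 × 45 × 40 × 2 = 3801600
GM = 3801600^(1/5) = 20.7011

GM = 20.7011


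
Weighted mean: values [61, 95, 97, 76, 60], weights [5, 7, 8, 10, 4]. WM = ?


Numerator = 61*5 + 95*7 + 97*8 + 76*10 + 60*4 = 2746
Denominator = 5 + 7 + 8 + 10 + 4 = 34
WM = 2746/34 = 80.7647

WM = 80.7647


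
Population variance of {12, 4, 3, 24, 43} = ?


Mean = 17.2000
Squared deviations: 27.0400, 174.2400, 201.6400, 46.2400, 665.6400
Sum = 1114.8000
Variance = 1114.8000/5 = 222.9600

Variance = 222.9600


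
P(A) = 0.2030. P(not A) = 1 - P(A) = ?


P(not A) = 1 - 0.2030 = 0.7970

P(not A) = 0.7970


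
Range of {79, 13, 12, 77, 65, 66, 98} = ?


Max = 98, Min = 12
Range = 98 - 12 = 86

Range = 86


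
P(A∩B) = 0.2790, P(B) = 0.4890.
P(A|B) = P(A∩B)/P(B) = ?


P(A|B) = 0.2790/0.4890 = 0.5706

P(A|B) = 0.5706


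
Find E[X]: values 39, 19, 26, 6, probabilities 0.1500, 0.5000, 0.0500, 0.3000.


E[X] = 39*0.1500 + 19*0.5000 + 26*0.0500 + 6*0.3000
= 5.8500 + 9.5000 + 1.3000 + 1.8000
= 18.4500

E[X] = 18.4500


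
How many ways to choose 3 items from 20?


C(20,3) = 20!/(3! × 17!)
= 2432902008176640000/(6 × 355687428096000)
= 1140

C(20,3) = 1140


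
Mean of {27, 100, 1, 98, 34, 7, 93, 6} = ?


Sum = 27 + 100 + 1 + 98 + 34 + 7 + 93 + 6 = 366
n = 8
Mean = 366/8 = 45.7500

Mean = 45.7500


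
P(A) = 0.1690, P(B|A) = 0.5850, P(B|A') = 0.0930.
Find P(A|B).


P(B) = P(B|A)*P(A) + P(B|A')*P(A')
= 0.5850*0.1690 + 0.0930*0.8310
= 0.098865 + 0.077283 = 0.176148
P(A|B) = 0.098865/0.176148 = 0.5613

P(A|B) = 0.5613


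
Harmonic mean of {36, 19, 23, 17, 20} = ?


Sum of reciprocals = 1/36 + 1/19 + 1/23 + 1/17 + 1/20 = 0.232711
HM = 5/0.232711 = 21.4859

HM = 21.4859


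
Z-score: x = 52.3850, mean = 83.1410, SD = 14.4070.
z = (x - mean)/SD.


z = (52.3850 - 83.1410)/14.4070
= -30.7560/14.4070
= -2.1348

z = -2.1348


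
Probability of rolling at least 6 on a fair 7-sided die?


Favorable outcomes (roll ≥ 6): 2
Total outcomes = 7
P = 2/7 = 0.2857

P = 0.2857
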